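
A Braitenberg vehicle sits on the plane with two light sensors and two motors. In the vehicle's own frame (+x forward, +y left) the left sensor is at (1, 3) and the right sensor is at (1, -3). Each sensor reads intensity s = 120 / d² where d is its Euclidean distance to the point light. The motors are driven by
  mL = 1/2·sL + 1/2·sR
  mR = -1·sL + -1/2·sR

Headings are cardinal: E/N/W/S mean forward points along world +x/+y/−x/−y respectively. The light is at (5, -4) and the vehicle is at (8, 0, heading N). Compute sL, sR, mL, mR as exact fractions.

left sensor world pos  = (5, 1); dL² = 25
right sensor world pos = (11, 1); dR² = 61
sL = 120/25 = 24/5
sR = 120/61 = 120/61
mL = 1/2·sL + 1/2·sR = 1032/305
mR = -1·sL + -1/2·sR = -1764/305

24/5 120/61 1032/305 -1764/305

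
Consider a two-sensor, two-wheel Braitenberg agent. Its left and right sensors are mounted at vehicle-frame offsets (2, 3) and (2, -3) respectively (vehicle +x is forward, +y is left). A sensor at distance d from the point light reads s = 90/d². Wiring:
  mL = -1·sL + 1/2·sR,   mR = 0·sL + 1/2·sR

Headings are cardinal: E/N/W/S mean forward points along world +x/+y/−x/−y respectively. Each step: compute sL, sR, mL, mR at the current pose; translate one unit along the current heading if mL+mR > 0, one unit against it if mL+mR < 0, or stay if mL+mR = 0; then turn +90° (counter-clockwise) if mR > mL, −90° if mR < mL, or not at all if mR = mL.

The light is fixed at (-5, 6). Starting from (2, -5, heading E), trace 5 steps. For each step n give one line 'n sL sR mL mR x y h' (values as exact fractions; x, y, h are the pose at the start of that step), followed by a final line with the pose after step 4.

n=0: pose=(2,-5,E); sL=18/29, sR=90/277; mL=-3681/8033, mR=45/277; mL+mR=-2376/8033 → advance -1; mR−mL=18/29 → turn +1·90°
n=1: pose=(1,-5,N); sL=1, sR=5/9; mL=-13/18, mR=5/18; mL+mR=-4/9 → advance -1; mR−mL=1 → turn +1·90°
n=2: pose=(1,-6,W); sL=90/241, sR=90/97; mL=2115/23377, mR=45/97; mL+mR=12960/23377 → advance +1; mR−mL=90/241 → turn +1·90°
n=3: pose=(0,-6,S); sL=9/26, sR=9/20; mL=-63/520, mR=9/40; mL+mR=27/260 → advance +1; mR−mL=9/26 → turn +1·90°
n=4: pose=(0,-7,E); sL=90/149, sR=18/61; mL=-4149/9089, mR=9/61; mL+mR=-2808/9089 → advance -1; mR−mL=90/149 → turn +1·90°

0 18/29 90/277 -3681/8033 45/277 2 -5 E
1 1 5/9 -13/18 5/18 1 -5 N
2 90/241 90/97 2115/23377 45/97 1 -6 W
3 9/26 9/20 -63/520 9/40 0 -6 S
4 90/149 18/61 -4149/9089 9/61 0 -7 E
final -1 -7 N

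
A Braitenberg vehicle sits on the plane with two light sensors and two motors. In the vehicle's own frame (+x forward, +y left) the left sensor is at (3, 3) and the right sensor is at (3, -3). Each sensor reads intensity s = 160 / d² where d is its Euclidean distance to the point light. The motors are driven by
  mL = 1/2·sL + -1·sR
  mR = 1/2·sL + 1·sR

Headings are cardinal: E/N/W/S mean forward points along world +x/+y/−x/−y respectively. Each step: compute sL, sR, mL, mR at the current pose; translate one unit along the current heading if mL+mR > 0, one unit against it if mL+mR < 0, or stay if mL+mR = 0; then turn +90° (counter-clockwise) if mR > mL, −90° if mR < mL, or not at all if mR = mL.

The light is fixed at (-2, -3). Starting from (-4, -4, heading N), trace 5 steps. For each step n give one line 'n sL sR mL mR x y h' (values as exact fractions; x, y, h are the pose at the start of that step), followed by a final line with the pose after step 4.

n=0: pose=(-4,-4,N); sL=160/29, sR=32; mL=-848/29, mR=1008/29; mL+mR=160/29 → advance +1; mR−mL=64 → turn +1·90°
n=1: pose=(-4,-3,W); sL=80/17, sR=80/17; mL=-40/17, mR=120/17; mL+mR=80/17 → advance +1; mR−mL=160/17 → turn +1·90°
n=2: pose=(-5,-3,S); sL=160/9, sR=32/9; mL=16/3, mR=112/9; mL+mR=160/9 → advance +1; mR−mL=64/9 → turn +1·90°
n=3: pose=(-5,-4,E); sL=40, sR=10; mL=10, mR=30; mL+mR=40 → advance +1; mR−mL=20 → turn +1·90°
n=4: pose=(-4,-4,N); sL=160/29, sR=32; mL=-848/29, mR=1008/29; mL+mR=160/29 → advance +1; mR−mL=64 → turn +1·90°

0 160/29 32 -848/29 1008/29 -4 -4 N
1 80/17 80/17 -40/17 120/17 -4 -3 W
2 160/9 32/9 16/3 112/9 -5 -3 S
3 40 10 10 30 -5 -4 E
4 160/29 32 -848/29 1008/29 -4 -4 N
final -4 -3 W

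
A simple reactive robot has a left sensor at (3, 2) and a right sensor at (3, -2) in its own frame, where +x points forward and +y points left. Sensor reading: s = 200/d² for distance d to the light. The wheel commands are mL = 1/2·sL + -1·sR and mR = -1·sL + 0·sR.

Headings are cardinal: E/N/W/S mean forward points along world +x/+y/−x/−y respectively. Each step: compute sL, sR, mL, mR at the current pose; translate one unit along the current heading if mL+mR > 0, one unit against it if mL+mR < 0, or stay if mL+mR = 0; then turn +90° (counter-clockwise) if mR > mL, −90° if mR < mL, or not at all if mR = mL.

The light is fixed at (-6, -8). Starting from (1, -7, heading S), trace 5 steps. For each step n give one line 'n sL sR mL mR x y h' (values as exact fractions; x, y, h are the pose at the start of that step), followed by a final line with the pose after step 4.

0 40/17 200/29 -2820/493 -40/17 1 -7 S
1 50/29 2 -33/29 -50/29 1 -6 E
2 40/13 200/17 -2260/221 -40/13 0 -6 S
3 100/53 100/41 -3250/2173 -100/53 0 -5 E
4 200/49 200/9 -8900/441 -200/49 -1 -5 S
final -1 -4 E

n=0: pose=(1,-7,S); sL=40/17, sR=200/29; mL=-2820/493, mR=-40/17; mL+mR=-3980/493 → advance -1; mR−mL=1660/493 → turn +1·90°
n=1: pose=(1,-6,E); sL=50/29, sR=2; mL=-33/29, mR=-50/29; mL+mR=-83/29 → advance -1; mR−mL=-17/29 → turn -1·90°
n=2: pose=(0,-6,S); sL=40/13, sR=200/17; mL=-2260/221, mR=-40/13; mL+mR=-2940/221 → advance -1; mR−mL=1580/221 → turn +1·90°
n=3: pose=(0,-5,E); sL=100/53, sR=100/41; mL=-3250/2173, mR=-100/53; mL+mR=-7350/2173 → advance -1; mR−mL=-850/2173 → turn -1·90°
n=4: pose=(-1,-5,S); sL=200/49, sR=200/9; mL=-8900/441, mR=-200/49; mL+mR=-10700/441 → advance -1; mR−mL=7100/441 → turn +1·90°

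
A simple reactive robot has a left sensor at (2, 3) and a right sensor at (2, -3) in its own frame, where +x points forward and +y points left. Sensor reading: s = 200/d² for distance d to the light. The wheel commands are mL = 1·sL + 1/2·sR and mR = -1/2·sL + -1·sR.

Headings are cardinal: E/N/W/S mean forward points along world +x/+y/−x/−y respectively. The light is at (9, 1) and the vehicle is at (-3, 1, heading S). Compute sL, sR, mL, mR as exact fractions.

left sensor world pos  = (0, -1); dL² = 85
right sensor world pos = (-6, -1); dR² = 229
sL = 200/85 = 40/17
sR = 200/229 = 200/229
mL = 1·sL + 1/2·sR = 10860/3893
mR = -1/2·sL + -1·sR = -7980/3893

40/17 200/229 10860/3893 -7980/3893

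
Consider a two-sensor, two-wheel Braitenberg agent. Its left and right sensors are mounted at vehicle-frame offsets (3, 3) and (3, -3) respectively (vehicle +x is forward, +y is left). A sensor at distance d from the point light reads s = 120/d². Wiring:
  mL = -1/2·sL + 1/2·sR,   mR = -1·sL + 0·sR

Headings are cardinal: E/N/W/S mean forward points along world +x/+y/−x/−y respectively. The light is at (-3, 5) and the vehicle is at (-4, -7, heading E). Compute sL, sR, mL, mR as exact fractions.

24/17 120/229 -1728/3893 -24/17

left sensor world pos  = (-1, -4); dL² = 85
right sensor world pos = (-1, -10); dR² = 229
sL = 120/85 = 24/17
sR = 120/229 = 120/229
mL = -1/2·sL + 1/2·sR = -1728/3893
mR = -1·sL + 0·sR = -24/17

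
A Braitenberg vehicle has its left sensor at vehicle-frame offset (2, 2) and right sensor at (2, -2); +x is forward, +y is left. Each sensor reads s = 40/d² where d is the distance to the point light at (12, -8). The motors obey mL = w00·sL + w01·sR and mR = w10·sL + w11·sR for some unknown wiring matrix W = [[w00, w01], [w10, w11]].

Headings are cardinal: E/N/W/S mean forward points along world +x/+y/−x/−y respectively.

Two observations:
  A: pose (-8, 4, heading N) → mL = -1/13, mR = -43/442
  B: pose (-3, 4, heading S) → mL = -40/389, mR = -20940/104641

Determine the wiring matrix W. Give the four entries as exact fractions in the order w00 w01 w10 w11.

0 -1 -1 -1/2

obs A: pose=(-8,4,N) → sL=1/17, sR=1/13, mL=-1/13, mR=-43/442
obs B: pose=(-3,4,S) → sL=40/269, sR=40/389, mL=-40/389, mR=-20940/104641
sensor matrix S = [[1/17, 1/13], [40/269, 40/389]]; det S = -124640/23125661
solve [mL_A; mL_B] = S·[w00; w01] and [mR_A; mR_B] = S·[w10; w11]:
  w00 = 0, w01 = -1, w10 = -1, w11 = -1/2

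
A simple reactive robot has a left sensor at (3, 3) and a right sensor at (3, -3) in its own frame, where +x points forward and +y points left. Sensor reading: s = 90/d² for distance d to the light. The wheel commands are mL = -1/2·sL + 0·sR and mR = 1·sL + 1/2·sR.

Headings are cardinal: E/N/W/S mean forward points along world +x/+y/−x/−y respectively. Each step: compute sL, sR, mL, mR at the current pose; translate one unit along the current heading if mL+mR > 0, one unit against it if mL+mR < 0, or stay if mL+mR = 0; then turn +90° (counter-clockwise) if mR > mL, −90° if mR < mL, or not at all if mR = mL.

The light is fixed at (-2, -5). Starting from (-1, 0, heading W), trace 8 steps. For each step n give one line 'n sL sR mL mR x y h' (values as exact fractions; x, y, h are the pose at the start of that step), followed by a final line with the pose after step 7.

n=0: pose=(-1,0,W); sL=45/4, sR=45/34; mL=-45/8, mR=405/34; mL+mR=855/136 → advance +1; mR−mL=2385/136 → turn +1·90°
n=1: pose=(-2,0,S); sL=90/13, sR=90/13; mL=-45/13, mR=135/13; mL+mR=90/13 → advance +1; mR−mL=180/13 → turn +1·90°
n=2: pose=(-2,-1,E); sL=45/29, sR=9; mL=-45/58, mR=351/58; mL+mR=153/29 → advance +1; mR−mL=198/29 → turn +1·90°
n=3: pose=(-1,-1,N); sL=90/53, sR=18/13; mL=-45/53, mR=1647/689; mL+mR=1062/689 → advance +1; mR−mL=2232/689 → turn +1·90°
n=4: pose=(-1,0,W); sL=45/4, sR=45/34; mL=-45/8, mR=405/34; mL+mR=855/136 → advance +1; mR−mL=2385/136 → turn +1·90°
n=5: pose=(-2,0,S); sL=90/13, sR=90/13; mL=-45/13, mR=135/13; mL+mR=90/13 → advance +1; mR−mL=180/13 → turn +1·90°
n=6: pose=(-2,-1,E); sL=45/29, sR=9; mL=-45/58, mR=351/58; mL+mR=153/29 → advance +1; mR−mL=198/29 → turn +1·90°
n=7: pose=(-1,-1,N); sL=90/53, sR=18/13; mL=-45/53, mR=1647/689; mL+mR=1062/689 → advance +1; mR−mL=2232/689 → turn +1·90°

0 45/4 45/34 -45/8 405/34 -1 0 W
1 90/13 90/13 -45/13 135/13 -2 0 S
2 45/29 9 -45/58 351/58 -2 -1 E
3 90/53 18/13 -45/53 1647/689 -1 -1 N
4 45/4 45/34 -45/8 405/34 -1 0 W
5 90/13 90/13 -45/13 135/13 -2 0 S
6 45/29 9 -45/58 351/58 -2 -1 E
7 90/53 18/13 -45/53 1647/689 -1 -1 N
final -1 0 W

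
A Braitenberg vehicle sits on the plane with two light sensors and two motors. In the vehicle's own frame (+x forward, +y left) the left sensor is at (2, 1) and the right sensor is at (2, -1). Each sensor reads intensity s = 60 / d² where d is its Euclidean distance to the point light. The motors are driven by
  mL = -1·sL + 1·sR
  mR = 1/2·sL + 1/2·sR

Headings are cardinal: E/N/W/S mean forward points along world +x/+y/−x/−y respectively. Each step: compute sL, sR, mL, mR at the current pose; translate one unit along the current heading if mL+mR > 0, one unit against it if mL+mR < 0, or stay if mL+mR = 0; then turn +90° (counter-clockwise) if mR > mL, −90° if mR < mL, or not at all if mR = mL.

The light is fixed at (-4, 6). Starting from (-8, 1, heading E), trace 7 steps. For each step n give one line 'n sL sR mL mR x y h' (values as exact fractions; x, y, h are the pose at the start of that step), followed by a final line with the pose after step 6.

n=0: pose=(-8,1,E); sL=3, sR=3/2; mL=-3/2, mR=9/4; mL+mR=3/4 → advance +1; mR−mL=15/4 → turn +1·90°
n=1: pose=(-7,1,N); sL=12/5, sR=60/13; mL=144/65, mR=228/65; mL+mR=372/65 → advance +1; mR−mL=84/65 → turn +1·90°
n=2: pose=(-7,2,W); sL=6/5, sR=30/17; mL=48/85, mR=126/85; mL+mR=174/85 → advance +1; mR−mL=78/85 → turn +1·90°
n=3: pose=(-8,2,S); sL=4/3, sR=60/61; mL=-64/183, mR=212/183; mL+mR=148/183 → advance +1; mR−mL=92/61 → turn +1·90°
n=4: pose=(-8,1,E); sL=3, sR=3/2; mL=-3/2, mR=9/4; mL+mR=3/4 → advance +1; mR−mL=15/4 → turn +1·90°
n=5: pose=(-7,1,N); sL=12/5, sR=60/13; mL=144/65, mR=228/65; mL+mR=372/65 → advance +1; mR−mL=84/65 → turn +1·90°
n=6: pose=(-7,2,W); sL=6/5, sR=30/17; mL=48/85, mR=126/85; mL+mR=174/85 → advance +1; mR−mL=78/85 → turn +1·90°

0 3 3/2 -3/2 9/4 -8 1 E
1 12/5 60/13 144/65 228/65 -7 1 N
2 6/5 30/17 48/85 126/85 -7 2 W
3 4/3 60/61 -64/183 212/183 -8 2 S
4 3 3/2 -3/2 9/4 -8 1 E
5 12/5 60/13 144/65 228/65 -7 1 N
6 6/5 30/17 48/85 126/85 -7 2 W
final -8 2 S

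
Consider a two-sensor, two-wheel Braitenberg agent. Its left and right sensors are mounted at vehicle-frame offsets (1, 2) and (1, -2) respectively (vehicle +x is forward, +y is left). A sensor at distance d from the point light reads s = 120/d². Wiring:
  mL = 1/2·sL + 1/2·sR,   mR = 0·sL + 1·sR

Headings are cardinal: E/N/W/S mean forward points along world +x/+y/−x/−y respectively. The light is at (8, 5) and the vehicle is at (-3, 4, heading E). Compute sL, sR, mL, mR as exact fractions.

left sensor world pos  = (-2, 6); dL² = 101
right sensor world pos = (-2, 2); dR² = 109
sL = 120/101 = 120/101
sR = 120/109 = 120/109
mL = 1/2·sL + 1/2·sR = 12600/11009
mR = 0·sL + 1·sR = 120/109

120/101 120/109 12600/11009 120/109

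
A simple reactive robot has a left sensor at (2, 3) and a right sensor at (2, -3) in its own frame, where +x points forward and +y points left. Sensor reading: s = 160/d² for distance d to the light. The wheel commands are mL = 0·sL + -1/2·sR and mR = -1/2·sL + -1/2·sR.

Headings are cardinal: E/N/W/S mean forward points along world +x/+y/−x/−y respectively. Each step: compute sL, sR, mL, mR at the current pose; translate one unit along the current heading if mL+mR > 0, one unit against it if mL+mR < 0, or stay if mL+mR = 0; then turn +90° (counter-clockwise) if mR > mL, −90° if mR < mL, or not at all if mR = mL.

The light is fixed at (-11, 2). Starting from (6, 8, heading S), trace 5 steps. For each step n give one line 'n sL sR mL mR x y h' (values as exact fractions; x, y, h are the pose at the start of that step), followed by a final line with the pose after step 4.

0 5/13 40/53 -20/53 -785/1378 6 8 S
1 160/241 32/65 -16/65 -9056/15665 6 9 W
2 80/153 80/261 -40/261 -1840/4437 7 9 N
3 160/481 160/409 -80/409 -71200/196729 7 8 E
4 5/13 40/53 -20/53 -785/1378 6 8 S
final 6 9 W

n=0: pose=(6,8,S); sL=5/13, sR=40/53; mL=-20/53, mR=-785/1378; mL+mR=-1305/1378 → advance -1; mR−mL=-5/26 → turn -1·90°
n=1: pose=(6,9,W); sL=160/241, sR=32/65; mL=-16/65, mR=-9056/15665; mL+mR=-12912/15665 → advance -1; mR−mL=-80/241 → turn -1·90°
n=2: pose=(7,9,N); sL=80/153, sR=80/261; mL=-40/261, mR=-1840/4437; mL+mR=-280/493 → advance -1; mR−mL=-40/153 → turn -1·90°
n=3: pose=(7,8,E); sL=160/481, sR=160/409; mL=-80/409, mR=-71200/196729; mL+mR=-109680/196729 → advance -1; mR−mL=-80/481 → turn -1·90°
n=4: pose=(6,8,S); sL=5/13, sR=40/53; mL=-20/53, mR=-785/1378; mL+mR=-1305/1378 → advance -1; mR−mL=-5/26 → turn -1·90°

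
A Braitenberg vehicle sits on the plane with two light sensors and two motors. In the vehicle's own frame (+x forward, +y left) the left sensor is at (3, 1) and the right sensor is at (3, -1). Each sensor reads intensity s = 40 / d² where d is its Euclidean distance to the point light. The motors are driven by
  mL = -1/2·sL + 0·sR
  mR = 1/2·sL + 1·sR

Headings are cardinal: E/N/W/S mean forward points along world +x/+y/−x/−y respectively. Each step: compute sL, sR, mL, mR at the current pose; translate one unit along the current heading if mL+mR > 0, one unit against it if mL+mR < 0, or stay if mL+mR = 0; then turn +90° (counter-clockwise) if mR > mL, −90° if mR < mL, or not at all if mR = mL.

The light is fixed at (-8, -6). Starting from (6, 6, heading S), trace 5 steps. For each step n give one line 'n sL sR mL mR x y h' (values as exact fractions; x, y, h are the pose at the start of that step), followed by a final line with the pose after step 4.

n=0: pose=(6,6,S); sL=20/153, sR=4/25; mL=-10/153, mR=862/3825; mL+mR=4/25 → advance +1; mR−mL=1112/3825 → turn +1·90°
n=1: pose=(6,5,E); sL=40/433, sR=40/389; mL=-20/433, mR=25100/168437; mL+mR=40/389 → advance +1; mR−mL=32880/168437 → turn +1·90°
n=2: pose=(7,5,N); sL=5/49, sR=10/113; mL=-5/98, mR=1545/11074; mL+mR=10/113 → advance +1; mR−mL=1055/5537 → turn +1·90°
n=3: pose=(7,6,W); sL=8/53, sR=40/313; mL=-4/53, mR=3372/16589; mL+mR=40/313 → advance +1; mR−mL=4624/16589 → turn +1·90°
n=4: pose=(6,6,S); sL=20/153, sR=4/25; mL=-10/153, mR=862/3825; mL+mR=4/25 → advance +1; mR−mL=1112/3825 → turn +1·90°

0 20/153 4/25 -10/153 862/3825 6 6 S
1 40/433 40/389 -20/433 25100/168437 6 5 E
2 5/49 10/113 -5/98 1545/11074 7 5 N
3 8/53 40/313 -4/53 3372/16589 7 6 W
4 20/153 4/25 -10/153 862/3825 6 6 S
final 6 5 E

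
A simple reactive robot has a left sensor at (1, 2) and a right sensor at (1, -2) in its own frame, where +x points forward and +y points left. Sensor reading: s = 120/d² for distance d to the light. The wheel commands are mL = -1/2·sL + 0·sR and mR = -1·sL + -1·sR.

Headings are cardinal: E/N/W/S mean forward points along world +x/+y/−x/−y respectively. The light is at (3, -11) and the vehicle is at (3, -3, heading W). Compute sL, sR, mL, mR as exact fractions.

left sensor world pos  = (2, -5); dL² = 37
right sensor world pos = (2, -1); dR² = 101
sL = 120/37 = 120/37
sR = 120/101 = 120/101
mL = -1/2·sL + 0·sR = -60/37
mR = -1·sL + -1·sR = -16560/3737

120/37 120/101 -60/37 -16560/3737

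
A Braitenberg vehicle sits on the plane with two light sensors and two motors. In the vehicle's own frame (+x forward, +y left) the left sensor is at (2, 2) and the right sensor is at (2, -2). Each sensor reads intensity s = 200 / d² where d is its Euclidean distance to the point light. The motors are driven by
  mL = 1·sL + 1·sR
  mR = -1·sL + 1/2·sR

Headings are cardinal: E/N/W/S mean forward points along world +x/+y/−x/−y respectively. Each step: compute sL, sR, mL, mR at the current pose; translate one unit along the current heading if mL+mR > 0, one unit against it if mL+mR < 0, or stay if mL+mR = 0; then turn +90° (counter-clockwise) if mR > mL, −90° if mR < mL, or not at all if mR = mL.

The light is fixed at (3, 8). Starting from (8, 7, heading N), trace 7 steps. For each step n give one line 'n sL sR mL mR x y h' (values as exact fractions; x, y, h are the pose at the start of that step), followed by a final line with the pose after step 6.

0 20 4 24 -18 8 7 N
1 200/53 200/53 400/53 -100/53 8 8 E
2 50/17 10 220/17 35/17 9 8 S
3 8 200/17 336/17 -36/17 9 7 W
4 20 4 24 -18 8 7 N
5 200/53 200/53 400/53 -100/53 8 8 E
6 50/17 10 220/17 35/17 9 8 S
final 9 7 W

n=0: pose=(8,7,N); sL=20, sR=4; mL=24, mR=-18; mL+mR=6 → advance +1; mR−mL=-42 → turn -1·90°
n=1: pose=(8,8,E); sL=200/53, sR=200/53; mL=400/53, mR=-100/53; mL+mR=300/53 → advance +1; mR−mL=-500/53 → turn -1·90°
n=2: pose=(9,8,S); sL=50/17, sR=10; mL=220/17, mR=35/17; mL+mR=15 → advance +1; mR−mL=-185/17 → turn -1·90°
n=3: pose=(9,7,W); sL=8, sR=200/17; mL=336/17, mR=-36/17; mL+mR=300/17 → advance +1; mR−mL=-372/17 → turn -1·90°
n=4: pose=(8,7,N); sL=20, sR=4; mL=24, mR=-18; mL+mR=6 → advance +1; mR−mL=-42 → turn -1·90°
n=5: pose=(8,8,E); sL=200/53, sR=200/53; mL=400/53, mR=-100/53; mL+mR=300/53 → advance +1; mR−mL=-500/53 → turn -1·90°
n=6: pose=(9,8,S); sL=50/17, sR=10; mL=220/17, mR=35/17; mL+mR=15 → advance +1; mR−mL=-185/17 → turn -1·90°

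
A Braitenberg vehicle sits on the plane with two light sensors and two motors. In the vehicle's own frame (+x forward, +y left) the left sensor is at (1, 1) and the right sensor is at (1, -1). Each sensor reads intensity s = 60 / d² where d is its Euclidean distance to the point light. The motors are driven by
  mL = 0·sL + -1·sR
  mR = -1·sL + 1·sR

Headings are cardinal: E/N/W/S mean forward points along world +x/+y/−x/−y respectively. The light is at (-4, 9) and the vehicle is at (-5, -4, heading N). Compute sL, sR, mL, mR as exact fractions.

15/37 5/12 -5/12 5/444

left sensor world pos  = (-6, -3); dL² = 148
right sensor world pos = (-4, -3); dR² = 144
sL = 60/148 = 15/37
sR = 60/144 = 5/12
mL = 0·sL + -1·sR = -5/12
mR = -1·sL + 1·sR = 5/444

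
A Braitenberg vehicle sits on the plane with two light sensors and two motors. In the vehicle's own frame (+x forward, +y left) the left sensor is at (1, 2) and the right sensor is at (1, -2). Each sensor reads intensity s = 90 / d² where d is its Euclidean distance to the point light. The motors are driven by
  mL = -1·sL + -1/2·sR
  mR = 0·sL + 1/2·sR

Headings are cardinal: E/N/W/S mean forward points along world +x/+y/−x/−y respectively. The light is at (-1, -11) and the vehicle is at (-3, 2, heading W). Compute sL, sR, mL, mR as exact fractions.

9/13 5/13 -23/26 5/26

left sensor world pos  = (-4, 0); dL² = 130
right sensor world pos = (-4, 4); dR² = 234
sL = 90/130 = 9/13
sR = 90/234 = 5/13
mL = -1·sL + -1/2·sR = -23/26
mR = 0·sL + 1/2·sR = 5/26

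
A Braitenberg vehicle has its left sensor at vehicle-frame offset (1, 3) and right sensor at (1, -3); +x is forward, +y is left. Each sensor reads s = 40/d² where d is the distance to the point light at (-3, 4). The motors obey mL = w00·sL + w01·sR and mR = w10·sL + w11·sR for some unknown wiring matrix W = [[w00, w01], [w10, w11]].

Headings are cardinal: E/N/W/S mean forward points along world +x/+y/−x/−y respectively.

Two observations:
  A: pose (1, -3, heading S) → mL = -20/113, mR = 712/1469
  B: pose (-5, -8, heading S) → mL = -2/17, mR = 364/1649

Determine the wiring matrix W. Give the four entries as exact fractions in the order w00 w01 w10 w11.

obs A: pose=(1,-3,S) → sL=40/113, sR=8/13, mL=-20/113, mR=712/1469
obs B: pose=(-5,-8,S) → sL=4/17, sR=20/97, mL=-2/17, mR=364/1649
sensor matrix S = [[40/113, 8/13], [4/17, 20/97]]; det S = -173952/2422381
solve [mL_A; mL_B] = S·[w00; w01] and [mR_A; mR_B] = S·[w10; w11]:
  w00 = -1/2, w01 = 0, w10 = 1/2, w11 = 1/2

-1/2 0 1/2 1/2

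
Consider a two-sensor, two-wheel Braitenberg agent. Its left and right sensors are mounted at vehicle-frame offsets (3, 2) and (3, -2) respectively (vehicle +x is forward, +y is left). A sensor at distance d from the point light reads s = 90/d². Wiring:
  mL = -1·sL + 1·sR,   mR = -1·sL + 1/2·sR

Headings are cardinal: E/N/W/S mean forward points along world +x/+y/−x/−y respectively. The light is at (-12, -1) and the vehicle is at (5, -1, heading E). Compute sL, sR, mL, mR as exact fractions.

45/202 45/202 0 -45/404

left sensor world pos  = (8, 1); dL² = 404
right sensor world pos = (8, -3); dR² = 404
sL = 90/404 = 45/202
sR = 90/404 = 45/202
mL = -1·sL + 1·sR = 0
mR = -1·sL + 1/2·sR = -45/404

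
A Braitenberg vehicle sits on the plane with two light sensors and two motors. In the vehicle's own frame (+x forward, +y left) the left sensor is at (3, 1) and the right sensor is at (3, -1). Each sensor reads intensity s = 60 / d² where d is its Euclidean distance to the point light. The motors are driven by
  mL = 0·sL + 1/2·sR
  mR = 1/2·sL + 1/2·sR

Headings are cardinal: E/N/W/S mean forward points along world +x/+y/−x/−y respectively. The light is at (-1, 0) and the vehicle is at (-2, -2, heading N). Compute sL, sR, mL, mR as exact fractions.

left sensor world pos  = (-3, 1); dL² = 5
right sensor world pos = (-1, 1); dR² = 1
sL = 60/5 = 12
sR = 60/1 = 60
mL = 0·sL + 1/2·sR = 30
mR = 1/2·sL + 1/2·sR = 36

12 60 30 36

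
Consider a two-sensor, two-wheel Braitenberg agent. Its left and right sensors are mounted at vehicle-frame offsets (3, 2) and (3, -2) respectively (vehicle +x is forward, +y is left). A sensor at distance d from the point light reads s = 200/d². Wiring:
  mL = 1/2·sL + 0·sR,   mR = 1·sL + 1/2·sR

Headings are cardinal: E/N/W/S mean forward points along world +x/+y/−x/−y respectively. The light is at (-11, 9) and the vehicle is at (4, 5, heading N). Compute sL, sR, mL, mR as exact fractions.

20/17 20/29 10/17 750/493

left sensor world pos  = (2, 8); dL² = 170
right sensor world pos = (6, 8); dR² = 290
sL = 200/170 = 20/17
sR = 200/290 = 20/29
mL = 1/2·sL + 0·sR = 10/17
mR = 1·sL + 1/2·sR = 750/493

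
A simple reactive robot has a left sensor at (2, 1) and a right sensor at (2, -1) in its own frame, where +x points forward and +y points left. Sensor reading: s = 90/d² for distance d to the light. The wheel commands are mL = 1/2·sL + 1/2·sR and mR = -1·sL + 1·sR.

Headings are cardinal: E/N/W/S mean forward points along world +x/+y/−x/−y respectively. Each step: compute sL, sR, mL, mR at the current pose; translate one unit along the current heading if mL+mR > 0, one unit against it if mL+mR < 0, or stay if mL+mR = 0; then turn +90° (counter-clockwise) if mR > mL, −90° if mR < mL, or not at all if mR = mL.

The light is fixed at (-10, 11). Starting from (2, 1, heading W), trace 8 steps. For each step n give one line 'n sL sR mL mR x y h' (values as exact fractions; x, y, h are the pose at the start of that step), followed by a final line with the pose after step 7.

0 90/221 90/181 18090/40001 3600/40001 2 1 W
1 45/82 45/104 4185/8528 -495/4264 1 1 N
2 90/233 90/269 22590/62677 -3240/62677 1 2 E
3 9/29 45/121 1197/3509 216/3509 2 2 S
4 90/221 90/181 18090/40001 3600/40001 2 1 W
5 45/82 45/104 4185/8528 -495/4264 1 1 N
6 90/233 90/269 22590/62677 -3240/62677 1 2 E
7 9/29 45/121 1197/3509 216/3509 2 2 S
final 2 1 W

n=0: pose=(2,1,W); sL=90/221, sR=90/181; mL=18090/40001, mR=3600/40001; mL+mR=21690/40001 → advance +1; mR−mL=-14490/40001 → turn -1·90°
n=1: pose=(1,1,N); sL=45/82, sR=45/104; mL=4185/8528, mR=-495/4264; mL+mR=3195/8528 → advance +1; mR−mL=-5175/8528 → turn -1·90°
n=2: pose=(1,2,E); sL=90/233, sR=90/269; mL=22590/62677, mR=-3240/62677; mL+mR=19350/62677 → advance +1; mR−mL=-25830/62677 → turn -1·90°
n=3: pose=(2,2,S); sL=9/29, sR=45/121; mL=1197/3509, mR=216/3509; mL+mR=1413/3509 → advance +1; mR−mL=-981/3509 → turn -1·90°
n=4: pose=(2,1,W); sL=90/221, sR=90/181; mL=18090/40001, mR=3600/40001; mL+mR=21690/40001 → advance +1; mR−mL=-14490/40001 → turn -1·90°
n=5: pose=(1,1,N); sL=45/82, sR=45/104; mL=4185/8528, mR=-495/4264; mL+mR=3195/8528 → advance +1; mR−mL=-5175/8528 → turn -1·90°
n=6: pose=(1,2,E); sL=90/233, sR=90/269; mL=22590/62677, mR=-3240/62677; mL+mR=19350/62677 → advance +1; mR−mL=-25830/62677 → turn -1·90°
n=7: pose=(2,2,S); sL=9/29, sR=45/121; mL=1197/3509, mR=216/3509; mL+mR=1413/3509 → advance +1; mR−mL=-981/3509 → turn -1·90°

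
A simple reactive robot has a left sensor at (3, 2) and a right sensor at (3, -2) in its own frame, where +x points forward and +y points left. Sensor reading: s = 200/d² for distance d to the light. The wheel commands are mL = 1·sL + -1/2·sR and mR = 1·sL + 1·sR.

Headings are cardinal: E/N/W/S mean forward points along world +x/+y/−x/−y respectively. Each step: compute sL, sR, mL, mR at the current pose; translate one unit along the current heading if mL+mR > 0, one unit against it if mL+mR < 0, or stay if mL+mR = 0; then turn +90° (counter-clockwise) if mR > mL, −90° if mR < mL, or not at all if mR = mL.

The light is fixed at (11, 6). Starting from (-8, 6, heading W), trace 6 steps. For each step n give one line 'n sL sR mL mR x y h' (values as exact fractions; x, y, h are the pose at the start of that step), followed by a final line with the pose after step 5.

0 25/61 25/61 25/122 50/61 -8 6 W
1 200/333 200/493 65300/164169 165200/164169 -9 6 S
2 20/29 100/149 1530/4321 5880/4321 -9 5 E
3 40/89 200/293 2820/26077 29520/26077 -8 5 N
4 25/61 25/61 25/122 50/61 -8 6 W
5 200/333 200/493 65300/164169 165200/164169 -9 6 S
final -9 5 E

n=0: pose=(-8,6,W); sL=25/61, sR=25/61; mL=25/122, mR=50/61; mL+mR=125/122 → advance +1; mR−mL=75/122 → turn +1·90°
n=1: pose=(-9,6,S); sL=200/333, sR=200/493; mL=65300/164169, mR=165200/164169; mL+mR=230500/164169 → advance +1; mR−mL=300/493 → turn +1·90°
n=2: pose=(-9,5,E); sL=20/29, sR=100/149; mL=1530/4321, mR=5880/4321; mL+mR=7410/4321 → advance +1; mR−mL=150/149 → turn +1·90°
n=3: pose=(-8,5,N); sL=40/89, sR=200/293; mL=2820/26077, mR=29520/26077; mL+mR=32340/26077 → advance +1; mR−mL=300/293 → turn +1·90°
n=4: pose=(-8,6,W); sL=25/61, sR=25/61; mL=25/122, mR=50/61; mL+mR=125/122 → advance +1; mR−mL=75/122 → turn +1·90°
n=5: pose=(-9,6,S); sL=200/333, sR=200/493; mL=65300/164169, mR=165200/164169; mL+mR=230500/164169 → advance +1; mR−mL=300/493 → turn +1·90°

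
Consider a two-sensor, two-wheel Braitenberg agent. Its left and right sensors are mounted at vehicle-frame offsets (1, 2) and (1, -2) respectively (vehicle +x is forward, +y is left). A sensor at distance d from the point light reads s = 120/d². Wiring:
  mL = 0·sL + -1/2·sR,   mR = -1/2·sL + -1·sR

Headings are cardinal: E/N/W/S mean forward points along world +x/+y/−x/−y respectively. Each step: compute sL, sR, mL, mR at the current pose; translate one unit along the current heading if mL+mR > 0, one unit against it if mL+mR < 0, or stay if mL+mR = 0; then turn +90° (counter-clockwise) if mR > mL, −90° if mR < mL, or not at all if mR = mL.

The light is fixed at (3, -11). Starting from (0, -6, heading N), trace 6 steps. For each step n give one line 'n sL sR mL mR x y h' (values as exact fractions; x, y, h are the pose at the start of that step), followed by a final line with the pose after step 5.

0 120/61 120/37 -60/37 -9540/2257 0 -6 N
1 3 15 -15/2 -33/2 0 -7 E
2 120/13 8/3 -4/3 -284/39 -1 -7 S
3 60/17 60/37 -30/37 -2130/629 -1 -6 W
4 120/61 120/37 -60/37 -9540/2257 0 -6 N
5 3 15 -15/2 -33/2 0 -7 E
final -1 -7 S

n=0: pose=(0,-6,N); sL=120/61, sR=120/37; mL=-60/37, mR=-9540/2257; mL+mR=-13200/2257 → advance -1; mR−mL=-5880/2257 → turn -1·90°
n=1: pose=(0,-7,E); sL=3, sR=15; mL=-15/2, mR=-33/2; mL+mR=-24 → advance -1; mR−mL=-9 → turn -1·90°
n=2: pose=(-1,-7,S); sL=120/13, sR=8/3; mL=-4/3, mR=-284/39; mL+mR=-112/13 → advance -1; mR−mL=-232/39 → turn -1·90°
n=3: pose=(-1,-6,W); sL=60/17, sR=60/37; mL=-30/37, mR=-2130/629; mL+mR=-2640/629 → advance -1; mR−mL=-1620/629 → turn -1·90°
n=4: pose=(0,-6,N); sL=120/61, sR=120/37; mL=-60/37, mR=-9540/2257; mL+mR=-13200/2257 → advance -1; mR−mL=-5880/2257 → turn -1·90°
n=5: pose=(0,-7,E); sL=3, sR=15; mL=-15/2, mR=-33/2; mL+mR=-24 → advance -1; mR−mL=-9 → turn -1·90°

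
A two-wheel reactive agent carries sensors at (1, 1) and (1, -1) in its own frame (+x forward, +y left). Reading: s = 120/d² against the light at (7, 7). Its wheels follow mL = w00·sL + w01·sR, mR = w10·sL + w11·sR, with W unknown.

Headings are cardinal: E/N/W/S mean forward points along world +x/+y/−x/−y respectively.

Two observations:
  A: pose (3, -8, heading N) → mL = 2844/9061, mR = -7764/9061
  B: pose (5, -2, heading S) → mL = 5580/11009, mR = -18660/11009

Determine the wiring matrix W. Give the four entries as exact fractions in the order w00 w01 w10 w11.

-1/2 1 -1/2 -1

obs A: pose=(3,-8,N) → sL=120/221, sR=24/41, mL=2844/9061, mR=-7764/9061
obs B: pose=(5,-2,S) → sL=120/101, sR=120/109, mL=5580/11009, mR=-18660/11009
sensor matrix S = [[120/221, 24/41], [120/101, 120/109]]; det S = -9745920/99752549
solve [mL_A; mL_B] = S·[w00; w01] and [mR_A; mR_B] = S·[w10; w11]:
  w00 = -1/2, w01 = 1, w10 = -1/2, w11 = -1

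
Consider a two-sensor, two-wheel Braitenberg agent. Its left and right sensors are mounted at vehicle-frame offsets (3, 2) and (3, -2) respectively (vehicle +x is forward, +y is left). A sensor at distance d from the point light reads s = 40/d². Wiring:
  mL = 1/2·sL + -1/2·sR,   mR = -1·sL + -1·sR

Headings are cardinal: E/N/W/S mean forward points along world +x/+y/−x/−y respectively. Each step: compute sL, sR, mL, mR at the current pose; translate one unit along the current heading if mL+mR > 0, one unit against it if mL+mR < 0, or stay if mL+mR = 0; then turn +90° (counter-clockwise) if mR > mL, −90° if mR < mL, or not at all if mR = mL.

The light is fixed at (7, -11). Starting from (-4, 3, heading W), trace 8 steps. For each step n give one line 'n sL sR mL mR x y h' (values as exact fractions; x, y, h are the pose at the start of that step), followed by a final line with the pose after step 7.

0 2/17 10/113 28/1921 -396/1921 -4 3 W
1 40/433 40/353 -1600/152849 -31440/152849 -3 3 N
2 20/137 4/17 -104/2329 -888/2329 -3 2 E
3 40/181 40/269 1760/48689 -18000/48689 -4 2 S
4 2/17 10/113 28/1921 -396/1921 -4 3 W
5 40/433 40/353 -1600/152849 -31440/152849 -3 3 N
6 20/137 4/17 -104/2329 -888/2329 -3 2 E
7 40/181 40/269 1760/48689 -18000/48689 -4 2 S
final -4 3 W

n=0: pose=(-4,3,W); sL=2/17, sR=10/113; mL=28/1921, mR=-396/1921; mL+mR=-368/1921 → advance -1; mR−mL=-424/1921 → turn -1·90°
n=1: pose=(-3,3,N); sL=40/433, sR=40/353; mL=-1600/152849, mR=-31440/152849; mL+mR=-33040/152849 → advance -1; mR−mL=-29840/152849 → turn -1·90°
n=2: pose=(-3,2,E); sL=20/137, sR=4/17; mL=-104/2329, mR=-888/2329; mL+mR=-992/2329 → advance -1; mR−mL=-784/2329 → turn -1·90°
n=3: pose=(-4,2,S); sL=40/181, sR=40/269; mL=1760/48689, mR=-18000/48689; mL+mR=-16240/48689 → advance -1; mR−mL=-19760/48689 → turn -1·90°
n=4: pose=(-4,3,W); sL=2/17, sR=10/113; mL=28/1921, mR=-396/1921; mL+mR=-368/1921 → advance -1; mR−mL=-424/1921 → turn -1·90°
n=5: pose=(-3,3,N); sL=40/433, sR=40/353; mL=-1600/152849, mR=-31440/152849; mL+mR=-33040/152849 → advance -1; mR−mL=-29840/152849 → turn -1·90°
n=6: pose=(-3,2,E); sL=20/137, sR=4/17; mL=-104/2329, mR=-888/2329; mL+mR=-992/2329 → advance -1; mR−mL=-784/2329 → turn -1·90°
n=7: pose=(-4,2,S); sL=40/181, sR=40/269; mL=1760/48689, mR=-18000/48689; mL+mR=-16240/48689 → advance -1; mR−mL=-19760/48689 → turn -1·90°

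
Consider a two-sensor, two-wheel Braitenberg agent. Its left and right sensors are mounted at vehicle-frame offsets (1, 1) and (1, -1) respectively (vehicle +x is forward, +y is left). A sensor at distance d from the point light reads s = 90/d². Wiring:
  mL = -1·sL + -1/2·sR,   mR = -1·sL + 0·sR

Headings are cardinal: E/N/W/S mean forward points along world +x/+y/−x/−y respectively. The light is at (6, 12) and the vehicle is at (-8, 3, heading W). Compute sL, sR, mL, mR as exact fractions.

left sensor world pos  = (-9, 2); dL² = 325
right sensor world pos = (-9, 4); dR² = 289
sL = 90/325 = 18/65
sR = 90/289 = 90/289
mL = -1·sL + -1/2·sR = -8127/18785
mR = -1·sL + 0·sR = -18/65

18/65 90/289 -8127/18785 -18/65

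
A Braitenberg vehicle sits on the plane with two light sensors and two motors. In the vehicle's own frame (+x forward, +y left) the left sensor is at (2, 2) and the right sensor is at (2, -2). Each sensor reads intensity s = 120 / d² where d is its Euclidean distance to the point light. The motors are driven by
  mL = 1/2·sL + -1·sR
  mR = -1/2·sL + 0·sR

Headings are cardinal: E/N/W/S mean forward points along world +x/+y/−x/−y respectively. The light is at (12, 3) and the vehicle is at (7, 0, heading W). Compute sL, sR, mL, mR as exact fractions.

left sensor world pos  = (5, -2); dL² = 74
right sensor world pos = (5, 2); dR² = 50
sL = 120/74 = 60/37
sR = 120/50 = 12/5
mL = 1/2·sL + -1·sR = -294/185
mR = -1/2·sL + 0·sR = -30/37

60/37 12/5 -294/185 -30/37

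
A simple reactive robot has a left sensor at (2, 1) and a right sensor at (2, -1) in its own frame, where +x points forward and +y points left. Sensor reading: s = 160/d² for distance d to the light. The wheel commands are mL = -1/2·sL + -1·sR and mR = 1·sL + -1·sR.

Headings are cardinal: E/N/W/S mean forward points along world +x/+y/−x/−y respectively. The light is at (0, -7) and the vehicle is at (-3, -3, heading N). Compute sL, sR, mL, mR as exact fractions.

left sensor world pos  = (-4, -1); dL² = 52
right sensor world pos = (-2, -1); dR² = 40
sL = 160/52 = 40/13
sR = 160/40 = 4
mL = -1/2·sL + -1·sR = -72/13
mR = 1·sL + -1·sR = -12/13

40/13 4 -72/13 -12/13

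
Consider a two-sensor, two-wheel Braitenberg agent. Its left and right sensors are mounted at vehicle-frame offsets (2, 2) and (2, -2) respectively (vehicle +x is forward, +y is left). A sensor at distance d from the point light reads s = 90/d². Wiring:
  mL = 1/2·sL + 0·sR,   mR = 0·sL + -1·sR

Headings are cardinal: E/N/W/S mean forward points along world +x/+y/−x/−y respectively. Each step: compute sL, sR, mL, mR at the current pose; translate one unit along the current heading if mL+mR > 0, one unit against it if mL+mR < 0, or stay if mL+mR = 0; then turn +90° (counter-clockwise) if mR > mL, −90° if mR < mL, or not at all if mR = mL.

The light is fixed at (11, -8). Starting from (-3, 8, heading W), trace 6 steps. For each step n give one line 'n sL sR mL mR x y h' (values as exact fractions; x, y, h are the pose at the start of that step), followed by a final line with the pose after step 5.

n=0: pose=(-3,8,W); sL=45/226, sR=9/58; mL=45/452, mR=-9/58; mL+mR=-729/13108 → advance -1; mR−mL=-3339/13108 → turn -1·90°
n=1: pose=(-2,8,N); sL=10/61, sR=18/89; mL=5/61, mR=-18/89; mL+mR=-653/5429 → advance -1; mR−mL=-1543/5429 → turn -1·90°
n=2: pose=(-2,7,E); sL=9/41, sR=9/29; mL=9/82, mR=-9/29; mL+mR=-477/2378 → advance -1; mR−mL=-999/2378 → turn -1·90°
n=3: pose=(-3,7,S); sL=90/313, sR=18/85; mL=45/313, mR=-18/85; mL+mR=-1809/26605 → advance -1; mR−mL=-9459/26605 → turn -1·90°
n=4: pose=(-3,8,W); sL=45/226, sR=9/58; mL=45/452, mR=-9/58; mL+mR=-729/13108 → advance -1; mR−mL=-3339/13108 → turn -1·90°
n=5: pose=(-2,8,N); sL=10/61, sR=18/89; mL=5/61, mR=-18/89; mL+mR=-653/5429 → advance -1; mR−mL=-1543/5429 → turn -1·90°

0 45/226 9/58 45/452 -9/58 -3 8 W
1 10/61 18/89 5/61 -18/89 -2 8 N
2 9/41 9/29 9/82 -9/29 -2 7 E
3 90/313 18/85 45/313 -18/85 -3 7 S
4 45/226 9/58 45/452 -9/58 -3 8 W
5 10/61 18/89 5/61 -18/89 -2 8 N
final -2 7 E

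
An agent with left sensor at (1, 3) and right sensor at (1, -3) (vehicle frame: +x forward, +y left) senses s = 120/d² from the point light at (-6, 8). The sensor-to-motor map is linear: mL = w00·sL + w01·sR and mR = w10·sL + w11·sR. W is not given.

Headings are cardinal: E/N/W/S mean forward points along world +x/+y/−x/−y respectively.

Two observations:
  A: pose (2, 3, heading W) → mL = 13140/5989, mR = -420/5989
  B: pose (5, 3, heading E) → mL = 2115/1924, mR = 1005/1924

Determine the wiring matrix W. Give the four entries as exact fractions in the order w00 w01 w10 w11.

obs A: pose=(2,3,W) → sL=120/113, sR=120/53, mL=13140/5989, mR=-420/5989
obs B: pose=(5,3,E) → sL=30/37, sR=15/26, mL=2115/1924, mR=1005/1924
sensor matrix S = [[120/113, 120/53], [30/37, 15/26]]; det S = -3523500/2880709
solve [mL_A; mL_B] = S·[w00; w01] and [mR_A; mR_B] = S·[w10; w11]:
  w00 = 1, w01 = 1/2, w10 = 1, w11 = -1/2

1 1/2 1 -1/2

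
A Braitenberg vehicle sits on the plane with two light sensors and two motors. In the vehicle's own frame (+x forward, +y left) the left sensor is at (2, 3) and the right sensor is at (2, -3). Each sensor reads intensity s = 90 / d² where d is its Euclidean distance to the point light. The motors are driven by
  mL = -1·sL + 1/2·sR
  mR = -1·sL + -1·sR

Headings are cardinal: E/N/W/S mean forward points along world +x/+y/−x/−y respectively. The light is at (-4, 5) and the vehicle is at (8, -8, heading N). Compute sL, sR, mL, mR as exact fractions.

left sensor world pos  = (5, -6); dL² = 202
right sensor world pos = (11, -6); dR² = 346
sL = 90/202 = 45/101
sR = 90/346 = 45/173
mL = -1·sL + 1/2·sR = -11025/34946
mR = -1·sL + -1·sR = -12330/17473

45/101 45/173 -11025/34946 -12330/17473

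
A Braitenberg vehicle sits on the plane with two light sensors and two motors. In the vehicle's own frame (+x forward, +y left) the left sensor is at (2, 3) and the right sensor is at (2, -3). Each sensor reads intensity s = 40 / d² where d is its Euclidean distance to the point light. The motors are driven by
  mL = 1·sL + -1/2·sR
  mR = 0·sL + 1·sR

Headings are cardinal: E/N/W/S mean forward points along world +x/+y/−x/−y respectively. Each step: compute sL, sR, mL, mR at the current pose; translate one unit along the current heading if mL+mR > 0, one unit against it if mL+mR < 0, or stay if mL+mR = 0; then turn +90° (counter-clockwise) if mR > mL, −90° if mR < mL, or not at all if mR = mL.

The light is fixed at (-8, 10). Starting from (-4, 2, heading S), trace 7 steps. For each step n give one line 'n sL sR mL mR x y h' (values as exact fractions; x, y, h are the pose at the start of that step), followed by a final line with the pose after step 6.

0 40/149 40/101 1060/15049 40/101 -4 2 S
1 5/9 2/9 4/9 2/9 -4 1 E
2 8/37 8/25 52/925 8/25 -3 1 S
3 20/49 20/109 1690/5341 20/109 -3 0 E
4 8/45 40/153 4/85 40/153 -2 0 S
5 5/16 2/13 49/208 2/13 -2 -1 E
6 40/269 8/37 404/9953 8/37 -1 -1 S
final -1 -2 E

n=0: pose=(-4,2,S); sL=40/149, sR=40/101; mL=1060/15049, mR=40/101; mL+mR=7020/15049 → advance +1; mR−mL=4900/15049 → turn +1·90°
n=1: pose=(-4,1,E); sL=5/9, sR=2/9; mL=4/9, mR=2/9; mL+mR=2/3 → advance +1; mR−mL=-2/9 → turn -1·90°
n=2: pose=(-3,1,S); sL=8/37, sR=8/25; mL=52/925, mR=8/25; mL+mR=348/925 → advance +1; mR−mL=244/925 → turn +1·90°
n=3: pose=(-3,0,E); sL=20/49, sR=20/109; mL=1690/5341, mR=20/109; mL+mR=2670/5341 → advance +1; mR−mL=-710/5341 → turn -1·90°
n=4: pose=(-2,0,S); sL=8/45, sR=40/153; mL=4/85, mR=40/153; mL+mR=236/765 → advance +1; mR−mL=164/765 → turn +1·90°
n=5: pose=(-2,-1,E); sL=5/16, sR=2/13; mL=49/208, mR=2/13; mL+mR=81/208 → advance +1; mR−mL=-17/208 → turn -1·90°
n=6: pose=(-1,-1,S); sL=40/269, sR=8/37; mL=404/9953, mR=8/37; mL+mR=2556/9953 → advance +1; mR−mL=1748/9953 → turn +1·90°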